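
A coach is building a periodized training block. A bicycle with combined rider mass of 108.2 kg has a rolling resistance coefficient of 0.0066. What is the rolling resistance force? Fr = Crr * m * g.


Fr = 0.0066 * 108.2 * 9.81
= 0.71412 * 9.81
= 7.006 N

7.006 N


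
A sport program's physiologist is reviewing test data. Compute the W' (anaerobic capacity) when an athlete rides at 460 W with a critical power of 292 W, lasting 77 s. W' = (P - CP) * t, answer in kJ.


Above-CP power = 168 W
Duration = 77 s
W' = 168 * 77 = 12936 J
Convert: 12936 / 1000 = 12.936 kJ

12.936 kJ


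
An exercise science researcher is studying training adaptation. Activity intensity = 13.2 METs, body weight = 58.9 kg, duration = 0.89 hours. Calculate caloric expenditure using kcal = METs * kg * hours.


kcal = 13.2 * 58.9 * 0.89
= 777.48 * 0.89
= 691.96 kcal

691.96 kcal


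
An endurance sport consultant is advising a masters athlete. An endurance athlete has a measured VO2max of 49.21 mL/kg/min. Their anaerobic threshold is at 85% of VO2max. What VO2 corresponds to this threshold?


Anaerobic threshold VO2 = VO2max * 85%
= 49.21 * 0.85
= 41.83 mL/kg/min

41.83 mL/kg/min


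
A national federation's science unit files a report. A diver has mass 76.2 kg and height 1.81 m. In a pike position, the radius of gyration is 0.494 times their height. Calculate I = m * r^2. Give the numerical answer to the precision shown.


r = 0.494 * 1.81 = 0.89414 m
I = m * r^2 = 76.2 * 0.799486 = 60.921 kg*m^2

60.921 kg*m^2


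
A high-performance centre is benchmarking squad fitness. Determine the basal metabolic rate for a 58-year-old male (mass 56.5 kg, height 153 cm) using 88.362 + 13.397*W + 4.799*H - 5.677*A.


BMR = 88.362 + 13.397*56.5 + 4.799*153 - 5.677*58
= 1250.27 kcal/day

1250.27 kcal/day


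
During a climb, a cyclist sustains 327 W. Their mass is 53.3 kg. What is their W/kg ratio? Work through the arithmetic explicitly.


Power-to-weight = 327 W / 53.3 kg
= 6.135 W/kg

6.135 W/kg


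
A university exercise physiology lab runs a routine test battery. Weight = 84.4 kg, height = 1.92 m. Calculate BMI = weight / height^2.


height^2 = 1.92^2 = 3.6864
BMI = 84.4 / 3.6864 = 22.89 kg/m^2

22.89 kg/m^2


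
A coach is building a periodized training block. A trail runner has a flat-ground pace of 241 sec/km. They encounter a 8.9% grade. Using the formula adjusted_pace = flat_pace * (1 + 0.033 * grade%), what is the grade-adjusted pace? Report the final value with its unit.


Grade factor = 1 + 0.033 * 8.9 = 1.2937
Adjusted = 241 * 1.2937 = 311.78 sec/km

311.78 s/km


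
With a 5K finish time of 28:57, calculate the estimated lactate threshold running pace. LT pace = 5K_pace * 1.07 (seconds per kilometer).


Race duration = 1737 s for 5 km
Average pace = 1737 / 5 = 347.4 s/km
LT pace = 347.4 * 1.07
= 371.72 s/km

371.72 s/km


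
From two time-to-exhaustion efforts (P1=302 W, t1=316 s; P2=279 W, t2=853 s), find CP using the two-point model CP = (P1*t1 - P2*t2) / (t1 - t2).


Work in trial 1 = 95432 J
Work in trial 2 = 237987 J
Delta work = -142555 J
Delta time = -537 s
CP = -142555 / -537 = 265.47 W

265.47 W


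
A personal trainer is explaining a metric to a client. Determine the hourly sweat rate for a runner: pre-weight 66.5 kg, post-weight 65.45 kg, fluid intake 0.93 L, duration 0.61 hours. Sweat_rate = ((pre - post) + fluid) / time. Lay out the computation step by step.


Mass lost = 66.5 - 65.45 = 1.05 kg
Add fluid consumed: 1.05 + 0.93 = 1.98 L total sweat
Sweat rate = 1.98 / 0.61 = 3.246 L/h

3.246 L/h


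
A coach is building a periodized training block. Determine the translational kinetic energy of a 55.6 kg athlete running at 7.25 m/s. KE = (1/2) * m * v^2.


KE = 0.5 * m * v^2
= 0.5 * 55.6 * 7.25^2
= 0.5 * 55.6 * 52.5625
= 1461.24 J

1461.24 J


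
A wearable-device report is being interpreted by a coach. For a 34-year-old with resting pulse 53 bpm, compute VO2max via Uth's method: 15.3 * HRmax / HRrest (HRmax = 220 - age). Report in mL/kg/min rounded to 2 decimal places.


Step 1: HRmax = 220 - 34 = 186 bpm
Step 2: Ratio = 186 / 53 = 3.5094
Step 3: VO2max = 15.3 * 3.5094 = 53.69 mL/kg/min

53.69 mL/kg/min


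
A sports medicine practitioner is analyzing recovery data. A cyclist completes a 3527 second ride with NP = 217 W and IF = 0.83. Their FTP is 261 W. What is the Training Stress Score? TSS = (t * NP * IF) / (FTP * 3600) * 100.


t * NP * IF = 3527 * 217 * 0.83 = 635247.97
FTP * 3600 = 939600
TSS = (635247.97 / 939600) * 100 = 67.61

67.61 TSS


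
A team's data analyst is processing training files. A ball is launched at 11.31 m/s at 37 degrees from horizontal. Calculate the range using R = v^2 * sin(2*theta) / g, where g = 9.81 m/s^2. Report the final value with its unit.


sin(2 * 37) = sin(74) = 0.961262
v^2 = 11.31^2 = 127.9161
R = 127.9161 * 0.961262 / 9.81
= 12.534 m

12.534 m


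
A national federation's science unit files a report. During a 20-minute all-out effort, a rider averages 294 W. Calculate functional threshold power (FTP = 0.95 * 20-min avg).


FTP = 0.95 * 294
= 279.3 W

279.3 W


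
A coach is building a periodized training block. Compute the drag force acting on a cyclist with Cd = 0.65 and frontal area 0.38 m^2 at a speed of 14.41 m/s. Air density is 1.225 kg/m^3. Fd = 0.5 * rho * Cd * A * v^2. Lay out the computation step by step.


Step 1: v^2 = 207.6481
Step 2: Fd = 0.5 * 1.225 * 0.65 * 0.38 * 207.6481
= 31.415 N

31.415 N


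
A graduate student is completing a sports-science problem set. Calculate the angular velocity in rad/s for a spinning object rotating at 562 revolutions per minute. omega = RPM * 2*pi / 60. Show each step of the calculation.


omega = RPM * 2*pi / 60
= 562 * 6.28318531 / 60
= 58.853 rad/s

58.853 rad/s


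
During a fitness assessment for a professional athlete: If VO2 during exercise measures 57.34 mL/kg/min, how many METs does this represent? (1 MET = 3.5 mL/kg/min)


METs = VO2 / 3.5 = 57.34 / 3.5 = 16.38

16.38 METs


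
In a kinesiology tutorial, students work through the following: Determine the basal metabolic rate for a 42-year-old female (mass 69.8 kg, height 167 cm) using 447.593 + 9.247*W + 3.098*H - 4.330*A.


BMR = 447.593 + 9.247*69.8 + 3.098*167 - 4.330*42
= 1428.54 kcal/day

1428.54 kcal/day


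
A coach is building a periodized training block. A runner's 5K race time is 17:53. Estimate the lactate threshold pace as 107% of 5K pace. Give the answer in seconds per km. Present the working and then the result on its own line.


Total race time = 17*60 + 53 = 1073 seconds
5K pace = 1073 / 5 = 214.6 sec/km
LT pace = 214.6 * 1.07 = 229.62 sec/km

229.62 s/km


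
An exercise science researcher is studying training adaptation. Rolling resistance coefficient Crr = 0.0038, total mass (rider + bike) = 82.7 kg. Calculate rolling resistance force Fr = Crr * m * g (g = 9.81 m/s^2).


Fr = Crr * m * g
= 0.0038 * 82.7 * 9.81
= 3.083 N

3.083 N


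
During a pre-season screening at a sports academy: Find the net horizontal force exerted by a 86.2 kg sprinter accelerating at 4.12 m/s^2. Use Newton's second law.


Newton's second law: F = m * a
F = 86.2 * 4.12 = 355.14 N

355.14 N


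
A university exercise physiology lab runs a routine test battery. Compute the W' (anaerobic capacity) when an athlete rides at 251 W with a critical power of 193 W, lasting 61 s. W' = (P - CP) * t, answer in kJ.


Above-CP power = 58 W
Duration = 61 s
W' = 58 * 61 = 3538 J
Convert: 3538 / 1000 = 3.538 kJ

3.538 kJ


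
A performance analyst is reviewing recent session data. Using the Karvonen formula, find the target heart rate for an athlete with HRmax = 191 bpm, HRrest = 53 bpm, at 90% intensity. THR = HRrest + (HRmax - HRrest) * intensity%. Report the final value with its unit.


HRR = 191 - 53 = 138
THR = 53 + 138 * 0.9
= 53 + 124.2
= 177.2 bpm

177.2 bpm


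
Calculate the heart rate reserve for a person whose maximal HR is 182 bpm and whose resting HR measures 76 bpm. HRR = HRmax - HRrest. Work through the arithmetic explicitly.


HRmax = 182 bpm
HRrest = 76 bpm
HRR = 182 - 76 = 106 bpm

106 bpm


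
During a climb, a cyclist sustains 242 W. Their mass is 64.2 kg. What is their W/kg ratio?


Power-to-weight = 242 W / 64.2 kg
= 3.769 W/kg

3.769 W/kg


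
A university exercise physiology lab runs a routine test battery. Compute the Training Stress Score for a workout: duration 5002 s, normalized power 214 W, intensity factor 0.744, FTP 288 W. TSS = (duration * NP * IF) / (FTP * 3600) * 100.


Product = 5002 * 214 * 0.744 = 796398.432
Base = 288 * 3600 = 1036800
TSS = 796398.432 / 1036800 * 100 = 76.81

76.81 TSS


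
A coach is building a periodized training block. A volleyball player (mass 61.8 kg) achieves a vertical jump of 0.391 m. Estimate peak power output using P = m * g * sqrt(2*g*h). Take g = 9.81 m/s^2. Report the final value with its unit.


2 * g * h = 2 * 9.81 * 0.391 = 7.67142
sqrt(7.67142) = 2.769733 m/s
P = 61.8 * 9.81 * 2.769733 = 1679.17 W

1679.17 W


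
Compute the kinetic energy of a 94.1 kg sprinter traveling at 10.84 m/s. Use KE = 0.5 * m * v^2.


Velocity squared = 117.5056
KE = 0.5 * 94.1 * 117.5056 = 5528.64 J

5528.64 J


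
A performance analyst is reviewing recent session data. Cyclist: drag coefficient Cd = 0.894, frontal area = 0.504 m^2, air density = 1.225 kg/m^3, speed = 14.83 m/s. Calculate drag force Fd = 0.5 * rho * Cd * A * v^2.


v^2 = 14.83^2 = 219.9289
Fd = 0.5 * 1.225 * 0.894 * 0.504 * 219.9289
= 60.695 N

60.695 N


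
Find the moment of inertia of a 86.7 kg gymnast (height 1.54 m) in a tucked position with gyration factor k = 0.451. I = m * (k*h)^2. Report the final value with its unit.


Radius of gyration = 0.451 * 1.54 = 0.69454 m
I = 86.7 * 0.69454^2
= 86.7 * 0.482386
= 41.823 kg*m^2

41.823 kg*m^2


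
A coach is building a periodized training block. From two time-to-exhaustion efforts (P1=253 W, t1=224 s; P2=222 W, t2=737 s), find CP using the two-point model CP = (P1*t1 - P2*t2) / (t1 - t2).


Work in trial 1 = 56672 J
Work in trial 2 = 163614 J
Delta work = -106942 J
Delta time = -513 s
CP = -106942 / -513 = 208.46 W

208.46 W


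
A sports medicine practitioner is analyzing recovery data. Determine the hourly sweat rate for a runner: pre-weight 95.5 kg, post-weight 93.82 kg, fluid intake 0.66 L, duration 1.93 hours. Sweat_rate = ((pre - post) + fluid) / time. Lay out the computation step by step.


Mass lost = 95.5 - 93.82 = 1.68 kg
Add fluid consumed: 1.68 + 0.66 = 2.34 L total sweat
Sweat rate = 2.34 / 1.93 = 1.212 L/h

1.212 L/h


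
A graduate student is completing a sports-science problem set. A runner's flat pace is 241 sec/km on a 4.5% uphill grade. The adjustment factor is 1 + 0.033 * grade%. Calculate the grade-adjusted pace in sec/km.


Factor = 1 + 0.033 * 4.5 = 1.1485
Adjusted pace = 241 * 1.1485
= 276.79 sec/km

276.79 s/km


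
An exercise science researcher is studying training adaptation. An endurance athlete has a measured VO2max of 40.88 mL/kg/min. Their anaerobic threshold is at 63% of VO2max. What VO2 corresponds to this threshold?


Anaerobic threshold VO2 = VO2max * 63%
= 40.88 * 0.63
= 25.75 mL/kg/min

25.75 mL/kg/min


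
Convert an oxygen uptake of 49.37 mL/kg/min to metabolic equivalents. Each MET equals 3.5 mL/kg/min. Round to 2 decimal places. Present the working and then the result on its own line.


One MET = 3.5 mL/kg/min
Number of METs = 49.37 / 3.5
= 14.11 METs

14.11 METs


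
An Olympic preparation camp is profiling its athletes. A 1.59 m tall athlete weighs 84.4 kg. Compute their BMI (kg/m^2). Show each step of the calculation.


height^2 = 2.5281 m^2
BMI = 84.4 / 2.5281 = 33.38 kg/m^2

33.38 kg/m^2


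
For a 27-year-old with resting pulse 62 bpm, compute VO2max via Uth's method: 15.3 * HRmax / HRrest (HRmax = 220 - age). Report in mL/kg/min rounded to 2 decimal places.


Step 1: HRmax = 220 - 27 = 193 bpm
Step 2: Ratio = 193 / 62 = 3.1129
Step 3: VO2max = 15.3 * 3.1129 = 47.63 mL/kg/min

47.63 mL/kg/min


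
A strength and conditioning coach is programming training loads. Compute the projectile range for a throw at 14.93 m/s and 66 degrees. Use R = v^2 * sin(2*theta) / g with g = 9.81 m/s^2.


Two times the angle = 132 degrees
sin(132) = 0.743145
R = 222.9049 * 0.743145 / 9.81 = 16.886 m

16.886 m


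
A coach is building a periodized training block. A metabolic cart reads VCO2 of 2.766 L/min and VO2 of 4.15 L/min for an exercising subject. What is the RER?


RER = VCO2 / VO2 = 2.766 / 4.15 = 0.6665

0.6665


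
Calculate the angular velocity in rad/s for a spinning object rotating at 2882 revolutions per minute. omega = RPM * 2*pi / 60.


omega = RPM * 2*pi / 60
= 2882 * 6.28318531 / 60
= 301.802 rad/s

301.802 rad/s


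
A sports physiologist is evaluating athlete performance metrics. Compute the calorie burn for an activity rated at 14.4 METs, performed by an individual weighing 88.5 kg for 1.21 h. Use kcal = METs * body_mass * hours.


Product of METs and mass = 14.4 * 88.5 = 1274.4
Total kcal = 1274.4 * 1.21 = 1542.02 kcal

1542.02 kcal


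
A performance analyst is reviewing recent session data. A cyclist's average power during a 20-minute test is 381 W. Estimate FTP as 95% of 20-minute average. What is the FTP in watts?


FTP = 20-min power * 0.95
= 381 * 0.95
= 361.95 W

361.95 W


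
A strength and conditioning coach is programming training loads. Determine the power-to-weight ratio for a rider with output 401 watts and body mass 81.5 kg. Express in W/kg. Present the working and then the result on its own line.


P/W = 401 / 81.5 = 4.92 W/kg

4.92 W/kg


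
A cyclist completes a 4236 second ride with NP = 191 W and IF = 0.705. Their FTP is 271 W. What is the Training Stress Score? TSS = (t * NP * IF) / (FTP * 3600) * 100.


t * NP * IF = 4236 * 191 * 0.705 = 570398.58
FTP * 3600 = 975600
TSS = (570398.58 / 975600) * 100 = 58.47

58.47 TSS


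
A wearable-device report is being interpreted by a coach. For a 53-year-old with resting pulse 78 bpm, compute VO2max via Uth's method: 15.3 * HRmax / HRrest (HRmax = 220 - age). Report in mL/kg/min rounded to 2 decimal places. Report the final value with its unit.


Step 1: HRmax = 220 - 53 = 167 bpm
Step 2: Ratio = 167 / 78 = 2.141
Step 3: VO2max = 15.3 * 2.141 = 32.76 mL/kg/min

32.76 mL/kg/min


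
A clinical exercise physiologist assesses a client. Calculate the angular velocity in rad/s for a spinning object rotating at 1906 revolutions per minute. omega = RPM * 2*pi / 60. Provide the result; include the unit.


omega = RPM * 2*pi / 60
= 1906 * 6.28318531 / 60
= 199.596 rad/s

199.596 rad/s


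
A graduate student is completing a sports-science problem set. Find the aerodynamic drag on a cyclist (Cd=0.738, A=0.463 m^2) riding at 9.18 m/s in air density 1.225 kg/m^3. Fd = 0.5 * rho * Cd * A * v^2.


Fd = 0.5 * 1.225 * 0.738 * 0.463 * 9.18^2
= 0.5 * 1.225 * 0.738 * 0.463 * 84.2724
= 17.637 N

17.637 N


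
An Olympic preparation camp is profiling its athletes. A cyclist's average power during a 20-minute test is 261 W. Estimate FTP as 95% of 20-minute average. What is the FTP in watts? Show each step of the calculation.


FTP = 20-min power * 0.95
= 261 * 0.95
= 247.95 W

247.95 W


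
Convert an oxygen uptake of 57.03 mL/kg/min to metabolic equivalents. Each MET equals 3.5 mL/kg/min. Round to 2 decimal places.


One MET = 3.5 mL/kg/min
Number of METs = 57.03 / 3.5
= 16.29 METs

16.29 METs


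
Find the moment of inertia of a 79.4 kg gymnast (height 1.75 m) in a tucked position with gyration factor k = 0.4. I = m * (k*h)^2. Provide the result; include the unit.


Radius of gyration = 0.4 * 1.75 = 0.7 m
I = 79.4 * 0.7^2
= 79.4 * 0.49
= 38.906 kg*m^2

38.906 kg*m^2


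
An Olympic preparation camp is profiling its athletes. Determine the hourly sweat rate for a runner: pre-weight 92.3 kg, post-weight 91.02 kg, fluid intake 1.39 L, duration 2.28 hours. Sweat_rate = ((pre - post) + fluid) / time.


Mass lost = 92.3 - 91.02 = 1.28 kg
Add fluid consumed: 1.28 + 1.39 = 2.67 L total sweat
Sweat rate = 2.67 / 2.28 = 1.171 L/h

1.171 L/h


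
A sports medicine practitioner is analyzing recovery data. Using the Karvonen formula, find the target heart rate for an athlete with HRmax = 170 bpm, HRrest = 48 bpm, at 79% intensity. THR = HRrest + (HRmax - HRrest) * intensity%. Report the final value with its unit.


HRR = 170 - 48 = 122
THR = 48 + 122 * 0.79
= 48 + 96.38
= 144.38 bpm

144.38 bpm


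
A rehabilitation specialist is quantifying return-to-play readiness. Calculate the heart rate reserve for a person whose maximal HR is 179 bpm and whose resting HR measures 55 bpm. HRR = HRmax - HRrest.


HRmax = 179 bpm
HRrest = 55 bpm
HRR = 179 - 55 = 124 bpm

124 bpm


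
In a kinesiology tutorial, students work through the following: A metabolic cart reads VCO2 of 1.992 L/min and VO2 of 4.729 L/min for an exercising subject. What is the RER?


RER = VCO2 / VO2 = 1.992 / 4.729 = 0.4212

0.4212


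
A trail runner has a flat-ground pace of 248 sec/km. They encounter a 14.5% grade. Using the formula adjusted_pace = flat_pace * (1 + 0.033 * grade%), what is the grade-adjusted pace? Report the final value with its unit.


Grade factor = 1 + 0.033 * 14.5 = 1.4785
Adjusted = 248 * 1.4785 = 366.67 sec/km

366.67 s/km


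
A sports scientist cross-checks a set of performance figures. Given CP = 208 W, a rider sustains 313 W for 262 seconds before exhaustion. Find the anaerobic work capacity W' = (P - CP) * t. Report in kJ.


Excess power = 313 - 208 = 105 W
Work above CP = 105 * 262 = 27510 J
W' = 27.51 kJ

27.51 kJ


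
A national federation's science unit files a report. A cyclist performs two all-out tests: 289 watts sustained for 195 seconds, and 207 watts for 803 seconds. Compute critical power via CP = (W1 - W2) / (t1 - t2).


W1 = P1 * t1 = 289 * 195 = 56355 J
W2 = P2 * t2 = 207 * 803 = 166221 J
CP = (56355 - 166221) / (195 - 803)
= 180.7 W

180.7 W


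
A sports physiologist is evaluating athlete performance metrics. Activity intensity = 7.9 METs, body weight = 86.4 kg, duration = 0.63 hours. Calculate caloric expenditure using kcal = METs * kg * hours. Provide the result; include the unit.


kcal = 7.9 * 86.4 * 0.63
= 682.56 * 0.63
= 430.01 kcal

430.01 kcal


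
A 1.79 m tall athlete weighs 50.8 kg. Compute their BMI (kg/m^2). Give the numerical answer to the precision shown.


height^2 = 3.2041 m^2
BMI = 50.8 / 3.2041 = 15.85 kg/m^2

15.85 kg/m^2


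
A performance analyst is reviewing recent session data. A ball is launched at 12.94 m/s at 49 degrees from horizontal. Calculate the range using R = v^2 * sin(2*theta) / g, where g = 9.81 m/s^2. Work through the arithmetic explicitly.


sin(2 * 49) = sin(98) = 0.990268
v^2 = 12.94^2 = 167.4436
R = 167.4436 * 0.990268 / 9.81
= 16.903 m

16.903 m


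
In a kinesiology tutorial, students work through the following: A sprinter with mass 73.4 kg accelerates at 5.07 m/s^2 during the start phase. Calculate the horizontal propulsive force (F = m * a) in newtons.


F = m * a
= 73.4 * 5.07
= 372.14 N

372.14 N


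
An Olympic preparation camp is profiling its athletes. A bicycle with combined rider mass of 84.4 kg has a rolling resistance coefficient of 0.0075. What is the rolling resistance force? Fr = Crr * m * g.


Fr = 0.0075 * 84.4 * 9.81
= 0.633 * 9.81
= 6.21 N

6.21 N


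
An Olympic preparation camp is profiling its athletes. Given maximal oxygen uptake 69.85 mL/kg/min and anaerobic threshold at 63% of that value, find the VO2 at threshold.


Percentage as decimal = 0.63
VO2 at AT = 69.85 * 0.63 = 44.01 mL/kg/min

44.01 mL/kg/min


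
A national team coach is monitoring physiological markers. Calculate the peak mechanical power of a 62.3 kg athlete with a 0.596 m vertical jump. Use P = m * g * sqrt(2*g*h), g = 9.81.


First, sqrt(2gh) = sqrt(2 * 9.81 * 0.596)
= sqrt(11.69352) = 3.419579 m/s
Power = 62.3 * 9.81 * 3.419579 = 2089.92 W

2089.92 W


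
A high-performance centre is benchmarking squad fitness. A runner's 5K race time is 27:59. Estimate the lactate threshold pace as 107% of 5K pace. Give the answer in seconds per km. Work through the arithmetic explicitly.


Total race time = 27*60 + 59 = 1679 seconds
5K pace = 1679 / 5 = 335.8 sec/km
LT pace = 335.8 * 1.07 = 359.31 sec/km

359.31 s/km


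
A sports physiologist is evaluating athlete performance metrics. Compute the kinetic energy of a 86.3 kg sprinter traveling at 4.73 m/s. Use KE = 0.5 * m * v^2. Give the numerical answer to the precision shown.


Velocity squared = 22.3729
KE = 0.5 * 86.3 * 22.3729 = 965.39 J

965.39 J


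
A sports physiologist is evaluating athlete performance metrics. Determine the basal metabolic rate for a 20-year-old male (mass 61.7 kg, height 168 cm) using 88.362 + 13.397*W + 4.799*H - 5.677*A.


BMR = 88.362 + 13.397*61.7 + 4.799*168 - 5.677*20
= 1607.65 kcal/day

1607.65 kcal/day


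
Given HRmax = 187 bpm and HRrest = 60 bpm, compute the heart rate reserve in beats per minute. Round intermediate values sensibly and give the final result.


Heart rate reserve = maximum HR minus resting HR
HRR = 187 - 60 = 127 bpm

127 bpm


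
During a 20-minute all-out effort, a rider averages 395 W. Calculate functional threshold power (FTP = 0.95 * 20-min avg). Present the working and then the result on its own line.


FTP = 0.95 * 395
= 375.25 W

375.25 W


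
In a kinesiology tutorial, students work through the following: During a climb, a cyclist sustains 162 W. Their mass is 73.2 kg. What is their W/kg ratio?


Power-to-weight = 162 W / 73.2 kg
= 2.213 W/kg

2.213 W/kg


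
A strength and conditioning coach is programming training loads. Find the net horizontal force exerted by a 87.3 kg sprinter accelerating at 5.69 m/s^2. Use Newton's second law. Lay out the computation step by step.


Newton's second law: F = m * a
F = 87.3 * 5.69 = 496.74 N

496.74 N


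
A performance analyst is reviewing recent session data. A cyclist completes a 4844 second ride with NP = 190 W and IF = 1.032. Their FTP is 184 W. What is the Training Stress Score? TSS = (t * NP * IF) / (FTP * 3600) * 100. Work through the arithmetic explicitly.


t * NP * IF = 4844 * 190 * 1.032 = 949811.52
FTP * 3600 = 662400
TSS = (949811.52 / 662400) * 100 = 143.39

143.39 TSS


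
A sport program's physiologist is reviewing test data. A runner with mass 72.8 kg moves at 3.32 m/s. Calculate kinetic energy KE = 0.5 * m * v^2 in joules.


v^2 = 3.32^2 = 11.0224
KE = 0.5 * 72.8 * 11.0224
= 401.22 J

401.22 J


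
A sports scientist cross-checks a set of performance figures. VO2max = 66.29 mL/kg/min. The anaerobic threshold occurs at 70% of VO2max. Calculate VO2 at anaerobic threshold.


AT fraction = 70 / 100 = 0.7
AT VO2 = 66.29 * 0.7
= 46.4 mL/kg/min

46.4 mL/kg/min


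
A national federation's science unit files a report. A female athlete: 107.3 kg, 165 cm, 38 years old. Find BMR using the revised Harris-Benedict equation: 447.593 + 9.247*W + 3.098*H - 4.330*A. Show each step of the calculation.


Intercept = 447.593
Weight contribution = 9.247 * 107.3 = 992.2031
Height contribution = 3.098 * 165 = 511.17
Age contribution = 4.33 * 38 = 164.54
BMR = 447.593 + 992.2031 + 511.17 - 164.54
= 1786.43 kcal/day

1786.43 kcal/day


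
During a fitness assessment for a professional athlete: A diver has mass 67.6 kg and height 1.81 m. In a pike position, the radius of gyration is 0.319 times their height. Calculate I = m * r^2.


r = 0.319 * 1.81 = 0.57739 m
I = m * r^2 = 67.6 * 0.333379 = 22.536 kg*m^2

22.536 kg*m^2


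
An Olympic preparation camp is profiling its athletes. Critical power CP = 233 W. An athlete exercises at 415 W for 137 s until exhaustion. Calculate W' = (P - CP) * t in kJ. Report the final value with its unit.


P - CP = 415 - 233 = 182 W
W' = 182 * 137 = 24934 J
= 24934 / 1000 = 24.934 kJ

24.934 kJ


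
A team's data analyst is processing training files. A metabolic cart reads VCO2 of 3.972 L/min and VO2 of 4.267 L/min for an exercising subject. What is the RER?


RER = VCO2 / VO2 = 3.972 / 4.267 = 0.9309

0.9309


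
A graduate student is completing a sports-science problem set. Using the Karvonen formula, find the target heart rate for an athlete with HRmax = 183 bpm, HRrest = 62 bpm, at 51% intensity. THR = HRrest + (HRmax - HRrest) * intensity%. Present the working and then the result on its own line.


HRR = 183 - 62 = 121
THR = 62 + 121 * 0.51
= 62 + 61.71
= 123.71 bpm

123.71 bpm


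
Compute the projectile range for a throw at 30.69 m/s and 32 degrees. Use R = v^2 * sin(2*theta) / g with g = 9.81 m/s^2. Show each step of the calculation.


Two times the angle = 64 degrees
sin(64) = 0.898794
R = 941.8761 * 0.898794 / 9.81 = 86.295 m

86.295 m


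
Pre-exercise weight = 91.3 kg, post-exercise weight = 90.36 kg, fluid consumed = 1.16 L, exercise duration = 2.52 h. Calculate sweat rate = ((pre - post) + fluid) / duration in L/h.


Weight loss = 91.3 - 90.36 = 0.94 kg (approx L)
Total sweat = 0.94 + 1.16 = 2.1 L
Sweat rate = 2.1 / 2.52 = 0.833 L/h

0.833 L/h


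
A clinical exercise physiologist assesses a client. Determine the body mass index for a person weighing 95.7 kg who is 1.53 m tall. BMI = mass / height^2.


BMI = mass / height^2
= 95.7 / 1.53^2
= 95.7 / 2.3409
= 40.88 kg/m^2

40.88 kg/m^2


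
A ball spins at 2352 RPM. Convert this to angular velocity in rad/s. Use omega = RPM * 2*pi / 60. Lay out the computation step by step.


omega = 2352 * 2 * pi / 60
= 2352 * 6.28318531 / 60
= 14778.052 / 60
= 246.301 rad/s

246.301 rad/s


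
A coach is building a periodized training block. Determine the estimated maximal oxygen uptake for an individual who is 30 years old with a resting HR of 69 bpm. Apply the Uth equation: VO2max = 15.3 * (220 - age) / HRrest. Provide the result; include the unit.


HRmax = 220 - 30 = 190
VO2max = 15.3 * (190 / 69)
= 15.3 * 2.7536
= 42.13 mL/kg/min

42.13 mL/kg/min


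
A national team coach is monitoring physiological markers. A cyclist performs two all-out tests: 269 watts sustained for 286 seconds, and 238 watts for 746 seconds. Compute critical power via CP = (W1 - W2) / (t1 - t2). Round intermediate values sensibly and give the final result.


W1 = P1 * t1 = 269 * 286 = 76934 J
W2 = P2 * t2 = 238 * 746 = 177548 J
CP = (76934 - 177548) / (286 - 746)
= 218.73 W

218.73 W


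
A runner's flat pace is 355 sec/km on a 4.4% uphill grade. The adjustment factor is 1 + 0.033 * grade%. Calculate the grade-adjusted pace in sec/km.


Factor = 1 + 0.033 * 4.4 = 1.1452
Adjusted pace = 355 * 1.1452
= 406.55 sec/km

406.55 s/km


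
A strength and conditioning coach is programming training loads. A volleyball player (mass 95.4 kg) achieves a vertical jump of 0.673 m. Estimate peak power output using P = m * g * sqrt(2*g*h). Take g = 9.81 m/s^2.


2 * g * h = 2 * 9.81 * 0.673 = 13.20426
sqrt(13.20426) = 3.633767 m/s
P = 95.4 * 9.81 * 3.633767 = 3400.75 W

3400.75 W


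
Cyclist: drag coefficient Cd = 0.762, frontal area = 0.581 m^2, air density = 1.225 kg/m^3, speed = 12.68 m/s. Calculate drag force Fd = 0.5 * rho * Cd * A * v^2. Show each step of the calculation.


v^2 = 12.68^2 = 160.7824
Fd = 0.5 * 1.225 * 0.762 * 0.581 * 160.7824
= 43.599 N

43.599 N


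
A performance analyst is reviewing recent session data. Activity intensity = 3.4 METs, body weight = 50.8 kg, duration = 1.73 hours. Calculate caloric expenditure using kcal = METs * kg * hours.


kcal = 3.4 * 50.8 * 1.73
= 172.72 * 1.73
= 298.81 kcal

298.81 kcal


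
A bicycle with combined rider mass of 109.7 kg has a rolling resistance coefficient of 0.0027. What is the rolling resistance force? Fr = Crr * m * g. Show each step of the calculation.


Fr = 0.0027 * 109.7 * 9.81
= 0.29619 * 9.81
= 2.906 N

2.906 N


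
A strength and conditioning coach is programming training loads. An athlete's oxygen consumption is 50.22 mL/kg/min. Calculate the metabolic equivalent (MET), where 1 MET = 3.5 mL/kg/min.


MET = VO2 / 3.5
= 50.22 / 3.5
= 14.35 METs

14.35 METs


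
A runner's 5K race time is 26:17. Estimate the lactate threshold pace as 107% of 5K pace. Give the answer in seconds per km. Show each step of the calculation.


Total race time = 26*60 + 17 = 1577 seconds
5K pace = 1577 / 5 = 315.4 sec/km
LT pace = 315.4 * 1.07 = 337.48 sec/km

337.48 s/km


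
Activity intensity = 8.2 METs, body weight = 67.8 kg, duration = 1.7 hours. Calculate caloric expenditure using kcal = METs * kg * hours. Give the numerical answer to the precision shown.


kcal = 8.2 * 67.8 * 1.7
= 555.96 * 1.7
= 945.13 kcal

945.13 kcal


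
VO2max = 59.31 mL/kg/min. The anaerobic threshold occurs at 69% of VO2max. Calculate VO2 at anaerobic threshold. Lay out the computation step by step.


AT fraction = 69 / 100 = 0.69
AT VO2 = 59.31 * 0.69
= 40.92 mL/kg/min

40.92 mL/kg/min


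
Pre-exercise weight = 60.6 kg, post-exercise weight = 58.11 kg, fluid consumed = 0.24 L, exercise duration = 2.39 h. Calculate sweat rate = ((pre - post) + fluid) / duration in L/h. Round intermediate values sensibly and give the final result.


Weight loss = 60.6 - 58.11 = 2.49 kg (approx L)
Total sweat = 2.49 + 0.24 = 2.73 L
Sweat rate = 2.73 / 2.39 = 1.142 L/h

1.142 L/h


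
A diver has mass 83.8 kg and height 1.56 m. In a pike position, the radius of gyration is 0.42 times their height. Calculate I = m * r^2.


r = 0.42 * 1.56 = 0.6552 m
I = m * r^2 = 83.8 * 0.429287 = 35.974 kg*m^2

35.974 kg*m^2


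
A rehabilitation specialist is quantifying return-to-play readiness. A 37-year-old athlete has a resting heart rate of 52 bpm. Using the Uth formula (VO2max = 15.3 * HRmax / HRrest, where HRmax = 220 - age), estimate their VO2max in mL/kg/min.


HRmax = 220 - 37 = 183 bpm
Ratio = HRmax / HRrest = 183 / 52 = 3.5192
VO2max = 15.3 * 3.5192 = 53.84 mL/kg/min

53.84 mL/kg/min


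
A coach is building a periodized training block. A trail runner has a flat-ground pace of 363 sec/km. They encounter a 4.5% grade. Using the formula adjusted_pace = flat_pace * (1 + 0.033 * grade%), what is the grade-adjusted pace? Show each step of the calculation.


Grade factor = 1 + 0.033 * 4.5 = 1.1485
Adjusted = 363 * 1.1485 = 416.91 sec/km

416.91 s/km


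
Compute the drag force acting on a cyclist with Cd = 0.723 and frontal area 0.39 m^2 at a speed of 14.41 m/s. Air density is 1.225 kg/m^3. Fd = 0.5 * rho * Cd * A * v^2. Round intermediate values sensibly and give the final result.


Step 1: v^2 = 207.6481
Step 2: Fd = 0.5 * 1.225 * 0.723 * 0.39 * 207.6481
= 35.862 N

35.862 N


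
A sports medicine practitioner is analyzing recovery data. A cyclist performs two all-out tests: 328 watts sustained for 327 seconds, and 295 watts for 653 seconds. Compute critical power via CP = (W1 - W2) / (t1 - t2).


W1 = P1 * t1 = 328 * 327 = 107256 J
W2 = P2 * t2 = 295 * 653 = 192635 J
CP = (107256 - 192635) / (327 - 653)
= 261.9 W

261.9 W


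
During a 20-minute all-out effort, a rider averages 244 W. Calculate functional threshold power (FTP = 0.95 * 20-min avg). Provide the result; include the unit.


FTP = 0.95 * 244
= 231.8 W

231.8 W


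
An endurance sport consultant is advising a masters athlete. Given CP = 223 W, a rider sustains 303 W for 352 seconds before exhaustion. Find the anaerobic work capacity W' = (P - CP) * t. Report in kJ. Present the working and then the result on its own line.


Excess power = 303 - 223 = 80 W
Work above CP = 80 * 352 = 28160 J
W' = 28.16 kJ

28.16 kJ


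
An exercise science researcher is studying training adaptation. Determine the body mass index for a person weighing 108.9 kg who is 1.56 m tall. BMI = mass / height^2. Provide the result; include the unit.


BMI = mass / height^2
= 108.9 / 1.56^2
= 108.9 / 2.4336
= 44.75 kg/m^2

44.75 kg/m^2


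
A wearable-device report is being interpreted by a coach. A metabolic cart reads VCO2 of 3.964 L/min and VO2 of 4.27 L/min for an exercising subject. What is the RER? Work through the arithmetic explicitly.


RER = VCO2 / VO2 = 3.964 / 4.27 = 0.9283

0.9283


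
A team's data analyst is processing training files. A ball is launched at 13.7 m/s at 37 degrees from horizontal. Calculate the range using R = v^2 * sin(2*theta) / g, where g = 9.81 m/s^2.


sin(2 * 37) = sin(74) = 0.961262
v^2 = 13.7^2 = 187.69
R = 187.69 * 0.961262 / 9.81
= 18.391 m

18.391 m


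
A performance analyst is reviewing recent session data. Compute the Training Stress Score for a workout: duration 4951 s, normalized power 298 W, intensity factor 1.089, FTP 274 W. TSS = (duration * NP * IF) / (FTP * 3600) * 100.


Product = 4951 * 298 * 1.089 = 1606708.422
Base = 274 * 3600 = 986400
TSS = 1606708.422 / 986400 * 100 = 162.89

162.89 TSS


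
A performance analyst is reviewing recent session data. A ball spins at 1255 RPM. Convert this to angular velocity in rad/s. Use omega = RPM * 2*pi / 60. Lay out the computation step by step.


omega = 1255 * 2 * pi / 60
= 1255 * 6.28318531 / 60
= 7885.398 / 60
= 131.423 rad/s

131.423 rad/s


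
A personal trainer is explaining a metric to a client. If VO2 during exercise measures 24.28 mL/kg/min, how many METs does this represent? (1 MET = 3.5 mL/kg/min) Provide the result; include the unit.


METs = VO2 / 3.5 = 24.28 / 3.5 = 6.94

6.94 METs


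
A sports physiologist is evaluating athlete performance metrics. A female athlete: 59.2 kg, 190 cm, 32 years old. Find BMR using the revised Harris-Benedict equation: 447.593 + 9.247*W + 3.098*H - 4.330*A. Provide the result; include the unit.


Intercept = 447.593
Weight contribution = 9.247 * 59.2 = 547.4224
Height contribution = 3.098 * 190 = 588.62
Age contribution = 4.33 * 32 = 138.56
BMR = 447.593 + 547.4224 + 588.62 - 138.56
= 1445.08 kcal/day

1445.08 kcal/day


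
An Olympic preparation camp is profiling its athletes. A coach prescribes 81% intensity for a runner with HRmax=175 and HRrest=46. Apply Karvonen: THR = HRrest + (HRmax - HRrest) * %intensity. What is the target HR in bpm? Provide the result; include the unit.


Heart rate reserve = 175 - 46 = 129
Intensity fraction = 81 / 100 = 0.81
THR = 46 + 129 * 0.81 = 150.49 bpm

150.49 bpm


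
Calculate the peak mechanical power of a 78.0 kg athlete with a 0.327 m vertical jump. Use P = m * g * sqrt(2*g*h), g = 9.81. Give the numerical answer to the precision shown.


First, sqrt(2gh) = sqrt(2 * 9.81 * 0.327)
= sqrt(6.41574) = 2.532931 m/s
Power = 78.0 * 9.81 * 2.532931 = 1938.15 W

1938.15 W


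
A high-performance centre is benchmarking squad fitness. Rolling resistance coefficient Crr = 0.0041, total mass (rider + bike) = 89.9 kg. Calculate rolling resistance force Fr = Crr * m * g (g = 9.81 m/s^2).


Fr = Crr * m * g
= 0.0041 * 89.9 * 9.81
= 3.616 N

3.616 N


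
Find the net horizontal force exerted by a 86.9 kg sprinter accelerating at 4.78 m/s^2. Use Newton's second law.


Newton's second law: F = m * a
F = 86.9 * 4.78 = 415.38 N

415.38 N


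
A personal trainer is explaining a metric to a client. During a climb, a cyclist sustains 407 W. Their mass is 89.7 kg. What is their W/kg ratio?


Power-to-weight = 407 W / 89.7 kg
= 4.537 W/kg

4.537 W/kg


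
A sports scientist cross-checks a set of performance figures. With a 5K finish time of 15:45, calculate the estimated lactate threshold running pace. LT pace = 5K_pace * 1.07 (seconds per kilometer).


Race duration = 945 s for 5 km
Average pace = 945 / 5 = 189.0 s/km
LT pace = 189.0 * 1.07
= 202.23 s/km

202.23 s/km


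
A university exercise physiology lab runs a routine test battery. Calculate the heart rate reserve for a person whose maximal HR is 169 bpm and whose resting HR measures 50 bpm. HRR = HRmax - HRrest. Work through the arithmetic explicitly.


HRmax = 169 bpm
HRrest = 50 bpm
HRR = 169 - 50 = 119 bpm

119 bpm


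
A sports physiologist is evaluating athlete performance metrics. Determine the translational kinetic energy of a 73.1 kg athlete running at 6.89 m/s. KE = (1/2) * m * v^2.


KE = 0.5 * m * v^2
= 0.5 * 73.1 * 6.89^2
= 0.5 * 73.1 * 47.4721
= 1735.11 J

1735.11 J


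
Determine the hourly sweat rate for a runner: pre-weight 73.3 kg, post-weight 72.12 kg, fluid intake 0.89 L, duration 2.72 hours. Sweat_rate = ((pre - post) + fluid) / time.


Mass lost = 73.3 - 72.12 = 1.18 kg
Add fluid consumed: 1.18 + 0.89 = 2.07 L total sweat
Sweat rate = 2.07 / 2.72 = 0.761 L/h

0.761 L/h


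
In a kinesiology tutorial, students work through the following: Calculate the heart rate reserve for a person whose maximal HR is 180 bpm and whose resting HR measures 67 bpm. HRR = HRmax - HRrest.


HRmax = 180 bpm
HRrest = 67 bpm
HRR = 180 - 67 = 113 bpm

113 bpm


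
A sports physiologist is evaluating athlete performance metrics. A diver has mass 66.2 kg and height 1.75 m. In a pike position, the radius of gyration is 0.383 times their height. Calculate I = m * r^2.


r = 0.383 * 1.75 = 0.67025 m
I = m * r^2 = 66.2 * 0.449235 = 29.739 kg*m^2

29.739 kg*m^2


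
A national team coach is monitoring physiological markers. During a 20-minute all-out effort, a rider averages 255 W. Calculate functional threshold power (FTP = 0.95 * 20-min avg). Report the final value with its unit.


FTP = 0.95 * 255
= 242.25 W

242.25 W


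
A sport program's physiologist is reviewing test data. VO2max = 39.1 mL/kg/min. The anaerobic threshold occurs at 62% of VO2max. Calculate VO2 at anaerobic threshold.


AT fraction = 62 / 100 = 0.62
AT VO2 = 39.1 * 0.62
= 24.24 mL/kg/min

24.24 mL/kg/min


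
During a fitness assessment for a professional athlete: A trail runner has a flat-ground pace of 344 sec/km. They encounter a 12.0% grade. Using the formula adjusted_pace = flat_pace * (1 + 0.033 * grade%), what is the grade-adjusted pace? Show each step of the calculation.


Grade factor = 1 + 0.033 * 12.0 = 1.396
Adjusted = 344 * 1.396 = 480.22 sec/km

480.22 s/km


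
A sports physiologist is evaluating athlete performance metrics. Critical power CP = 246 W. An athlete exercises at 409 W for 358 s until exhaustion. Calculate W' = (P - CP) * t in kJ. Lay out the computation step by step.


P - CP = 409 - 246 = 163 W
W' = 163 * 358 = 58354 J
= 58354 / 1000 = 58.354 kJ

58.354 kJ


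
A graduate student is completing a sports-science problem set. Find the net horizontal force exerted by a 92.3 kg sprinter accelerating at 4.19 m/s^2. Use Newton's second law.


Newton's second law: F = m * a
F = 92.3 * 4.19 = 386.74 N

386.74 N


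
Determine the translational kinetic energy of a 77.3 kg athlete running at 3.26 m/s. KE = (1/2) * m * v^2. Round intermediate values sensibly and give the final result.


KE = 0.5 * m * v^2
= 0.5 * 77.3 * 3.26^2
= 0.5 * 77.3 * 10.6276
= 410.76 J

410.76 J


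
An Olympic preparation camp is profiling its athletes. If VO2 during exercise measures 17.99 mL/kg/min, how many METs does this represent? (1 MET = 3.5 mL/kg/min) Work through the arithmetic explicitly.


METs = VO2 / 3.5 = 17.99 / 3.5 = 5.14

5.14 METs


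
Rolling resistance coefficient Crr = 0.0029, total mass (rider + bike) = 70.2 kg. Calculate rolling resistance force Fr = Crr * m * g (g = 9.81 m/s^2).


Fr = Crr * m * g
= 0.0029 * 70.2 * 9.81
= 1.997 N

1.997 N


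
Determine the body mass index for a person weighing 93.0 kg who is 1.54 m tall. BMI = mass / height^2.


BMI = mass / height^2
= 93.0 / 1.54^2
= 93.0 / 2.3716
= 39.21 kg/m^2

39.21 kg/m^2


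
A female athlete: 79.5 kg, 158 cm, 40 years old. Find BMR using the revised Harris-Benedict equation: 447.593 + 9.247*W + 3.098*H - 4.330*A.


Intercept = 447.593
Weight contribution = 9.247 * 79.5 = 735.1365
Height contribution = 3.098 * 158 = 489.484
Age contribution = 4.33 * 40 = 173.2
BMR = 447.593 + 735.1365 + 489.484 - 173.2
= 1499.01 kcal/day

1499.01 kcal/day
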